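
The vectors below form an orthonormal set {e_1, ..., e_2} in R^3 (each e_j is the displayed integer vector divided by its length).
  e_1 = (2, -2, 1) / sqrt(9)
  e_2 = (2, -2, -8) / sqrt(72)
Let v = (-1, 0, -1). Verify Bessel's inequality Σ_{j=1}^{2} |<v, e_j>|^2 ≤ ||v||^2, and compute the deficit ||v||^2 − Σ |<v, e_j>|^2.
Σ |<v, e_j>|^2 = 3/2; ||v||^2 = 2; deficit = 1/2

Write each e_j = u_j / sqrt(<u_j, u_j>) where u_j is the displayed integer vector. Then <v, e_j> = <v, u_j> / sqrt(<u_j, u_j>), so |<v, e_j>|^2 = <v, u_j>^2 / <u_j, u_j>.
Coefficients: <v, e_1> = -3/sqrt(9), <v, e_2> = 6/sqrt(72).
Square and sum: Σ |<v, e_j>|^2 = 3/2.
Compute ||v||^2 = v·v = 2.
Deficit = 2 − 3/2 = 1/2 ≥ 0, confirming Bessel's inequality. (The deficit equals ||v − Σ <v,e_j> e_j||^2, the squared distance from v to span{e_j}.)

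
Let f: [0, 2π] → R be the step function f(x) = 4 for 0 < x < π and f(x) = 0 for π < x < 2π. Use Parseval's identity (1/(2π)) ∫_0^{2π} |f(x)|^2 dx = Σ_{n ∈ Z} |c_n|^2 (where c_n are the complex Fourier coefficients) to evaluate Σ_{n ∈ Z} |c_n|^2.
Σ |c_n|^2 = 8

Parseval equates the L^2 energy of f (normalised by 1/(2π)) with the ℓ^2 sum of its Fourier coefficients: (1/(2π)) ∫_0^{2π} |f|^2 = Σ |c_n|^2.
Compute the left side: (1/(2π)) [∫_0^π 4^2 dx + ∫_π^{2π} 0^2 dx] = (1/(2π)) · (16π + 0π) = (16 + 0)/2 = 8.
So Σ_{n ∈ Z} |c_n|^2 = 8.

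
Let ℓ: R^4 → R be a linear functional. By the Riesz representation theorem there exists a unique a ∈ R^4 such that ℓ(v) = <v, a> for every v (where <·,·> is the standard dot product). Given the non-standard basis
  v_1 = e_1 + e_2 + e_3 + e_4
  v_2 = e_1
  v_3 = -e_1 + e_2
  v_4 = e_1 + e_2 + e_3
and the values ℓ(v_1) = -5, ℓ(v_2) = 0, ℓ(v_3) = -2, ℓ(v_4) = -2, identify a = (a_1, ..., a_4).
a = (0, -2, 0, -3)

Write a = (a_1, ..., a_4) in the standard basis. For each basis vector v_i, ℓ(v_i) = <v_i, a> is a linear equation in the a_j's. Collect the n equations into a matrix system V a = ℓ, where row i of V is v_i (expressed in the standard basis). Since V is invertible (lower-triangular with 1s on the diagonal, up to permutation), solve by back-substitution:
  V =
[[1, 1, 1, 1],
 [1, 0, 0, 0],
 [-1, 1, 0, 0],
 [1, 1, 1, 0]]
  V a = (-5, 0, -2, -2)
Solving gives a = (0, -2, 0, -3).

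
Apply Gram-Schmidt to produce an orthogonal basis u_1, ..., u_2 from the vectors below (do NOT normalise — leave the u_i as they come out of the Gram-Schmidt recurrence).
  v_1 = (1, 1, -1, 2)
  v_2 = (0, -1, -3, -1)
Orthogonal basis:
  u_1 = (1, 1, -1, 2)
  u_2 = (0, -1, -3, -1)

Apply the Gram-Schmidt recurrence
  u_1 = v_1
  u_i = v_i − Σ_{j<i} ((v_i · u_j) / (u_j · u_j)) · u_j.

Step by step this gives:
  u_1 = (1, 1, -1, 2)
  u_2 = (0, -1, -3, -1)

Orthogonality check:
  u_2 · u_1 = 0 (should be 0)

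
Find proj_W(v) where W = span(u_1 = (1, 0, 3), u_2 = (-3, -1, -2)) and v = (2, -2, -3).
proj_W(v) = (49/59, 43/59, -154/59)

Set up U = [u_1 | ... | u_2] ∈ R^(3×2). The projector onto W = col(U) is P = U (U^T U)^(-1) U^T.
Compute U^T U =
  [10, -9]
  [-9, 14],
and U^T v = (-7, 2).
Solve U^T U · c = U^T v for the coefficients: c = (-80/59, -43/59). The projection is proj_W(v) = U c.
Check: (v - proj_W(v)) · u_1 = 0  (should be 0).
Check: (v - proj_W(v)) · u_2 = 0  (should be 0).
Result: proj_W(v) = (49/59, 43/59, -154/59).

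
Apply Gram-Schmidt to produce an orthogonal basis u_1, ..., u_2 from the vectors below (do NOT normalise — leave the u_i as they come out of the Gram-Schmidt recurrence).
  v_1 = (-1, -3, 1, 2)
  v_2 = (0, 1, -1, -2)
Orthogonal basis:
  u_1 = (-1, -3, 1, 2)
  u_2 = (-8/15, -3/5, -7/15, -14/15)

Apply the Gram-Schmidt recurrence
  u_1 = v_1
  u_i = v_i − Σ_{j<i} ((v_i · u_j) / (u_j · u_j)) · u_j.

Step by step this gives:
  u_1 = (-1, -3, 1, 2)
  u_2 = (-8/15, -3/5, -7/15, -14/15)

Orthogonality check:
  u_2 · u_1 = 0 (should be 0)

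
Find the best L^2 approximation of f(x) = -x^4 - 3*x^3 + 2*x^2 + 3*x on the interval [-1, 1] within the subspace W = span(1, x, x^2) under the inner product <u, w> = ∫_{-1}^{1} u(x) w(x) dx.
g(x) = 8*x^2/7 + 6*x/5 + 3/35

The best approximation g ∈ W is the orthogonal projection of f onto W. Writing g = a_0 + a_1 x + a_2 x^2, the coefficients solve the normal equations G · a = b where
  G_{ij} = <φ_i, φ_j> and b_i = <f, φ_i>, with φ_0 = 1, φ_1 = x, φ_2 = x^2.
G =
  [2, 0, 2/3]
  [0, 2/3, 0]
  [2/3, 0, 2/5],
b = (14/15, 4/5, 18/35).
Solving gives a_0 = 3/35, a_1 = 6/5, a_2 = 8/7, so
  g(x) = 8*x^2/7 + 6*x/5 + 3/35.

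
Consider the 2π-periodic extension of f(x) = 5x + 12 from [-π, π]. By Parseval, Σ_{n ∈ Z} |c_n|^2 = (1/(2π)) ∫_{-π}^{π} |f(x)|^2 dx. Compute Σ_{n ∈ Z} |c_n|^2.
Σ |c_n|^2 = 25π^2/3 + 144

Expand and integrate term by term over [-π, π]:
  ∫ (5x)^2 dx = 25·(2π^3/3); ∫ 2·5·(12)·x dx = 0 (odd integrand); ∫ 12^2 dx = 144·2π.
So (1/(2π)) ∫_{-π}^{π} (5x + 12)^2 dx = 25π^2/3 + 144 = 25π^2/3 + 144.
Parseval ⇒ Σ |c_n|^2 = 25π^2/3 + 144.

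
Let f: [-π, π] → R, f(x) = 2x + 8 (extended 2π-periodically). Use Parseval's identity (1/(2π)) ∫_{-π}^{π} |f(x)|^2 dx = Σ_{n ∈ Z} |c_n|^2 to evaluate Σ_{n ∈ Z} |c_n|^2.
Σ |c_n|^2 = 4π^2/3 + 64

Expand and integrate term by term over [-π, π]:
  ∫ (2x)^2 dx = 4·(2π^3/3); ∫ 2·2·(8)·x dx = 0 (odd integrand); ∫ 8^2 dx = 64·2π.
So (1/(2π)) ∫_{-π}^{π} (2x + 8)^2 dx = 4π^2/3 + 64 = 4π^2/3 + 64.
Parseval ⇒ Σ |c_n|^2 = 4π^2/3 + 64.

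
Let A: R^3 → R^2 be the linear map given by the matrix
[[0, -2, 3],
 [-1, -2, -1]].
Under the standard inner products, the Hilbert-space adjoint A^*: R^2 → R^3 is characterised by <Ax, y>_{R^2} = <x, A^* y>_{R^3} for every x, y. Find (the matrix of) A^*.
A^* = A^T =
[[0, -1],
 [-2, -2],
 [3, -1]]

For real matrices with standard dot products, the defining identity <Ax, y> = <x, A^* y> gives (Ax)^T y = x^T (A^*) y, i.e. x^T A^T y = x^T (A^*) y. Since this holds for all x, y, we must have A^* = A^T. Therefore
A^* =
[[0, -1],
 [-2, -2],
 [3, -1]].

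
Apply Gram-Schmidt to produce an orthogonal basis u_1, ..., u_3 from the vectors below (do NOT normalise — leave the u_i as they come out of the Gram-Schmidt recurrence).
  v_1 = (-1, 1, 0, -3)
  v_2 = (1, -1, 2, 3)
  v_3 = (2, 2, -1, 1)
Orthogonal basis:
  u_1 = (-1, 1, 0, -3)
  u_2 = (0, 0, 2, 0)
  u_3 = (19/11, 25/11, 0, 2/11)

Apply the Gram-Schmidt recurrence
  u_1 = v_1
  u_i = v_i − Σ_{j<i} ((v_i · u_j) / (u_j · u_j)) · u_j.

Step by step this gives:
  u_1 = (-1, 1, 0, -3)
  u_2 = (0, 0, 2, 0)
  u_3 = (19/11, 25/11, 0, 2/11)

Orthogonality check:
  u_2 · u_1 = 0 (should be 0)
  u_3 · u_1 = 0 (should be 0)
  u_3 · u_2 = 0 (should be 0)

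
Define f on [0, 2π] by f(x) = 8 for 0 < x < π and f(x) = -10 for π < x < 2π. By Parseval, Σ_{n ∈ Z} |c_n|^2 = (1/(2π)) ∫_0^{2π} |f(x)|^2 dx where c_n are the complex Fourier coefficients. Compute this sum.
Σ |c_n|^2 = 82

Parseval equates the L^2 energy of f (normalised by 1/(2π)) with the ℓ^2 sum of its Fourier coefficients: (1/(2π)) ∫_0^{2π} |f|^2 = Σ |c_n|^2.
Compute the left side: (1/(2π)) [∫_0^π 8^2 dx + ∫_π^{2π} (-10)^2 dx] = (1/(2π)) · (64π + 100π) = (64 + 100)/2 = 82.
So Σ_{n ∈ Z} |c_n|^2 = 82.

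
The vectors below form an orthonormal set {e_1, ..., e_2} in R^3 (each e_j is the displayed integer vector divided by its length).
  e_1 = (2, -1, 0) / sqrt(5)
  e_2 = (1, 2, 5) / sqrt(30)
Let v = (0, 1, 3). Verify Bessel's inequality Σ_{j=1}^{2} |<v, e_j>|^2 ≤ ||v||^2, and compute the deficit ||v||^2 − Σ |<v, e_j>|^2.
Σ |<v, e_j>|^2 = 59/6; ||v||^2 = 10; deficit = 1/6

Write each e_j = u_j / sqrt(<u_j, u_j>) where u_j is the displayed integer vector. Then <v, e_j> = <v, u_j> / sqrt(<u_j, u_j>), so |<v, e_j>|^2 = <v, u_j>^2 / <u_j, u_j>.
Coefficients: <v, e_1> = -1/sqrt(5), <v, e_2> = 17/sqrt(30).
Square and sum: Σ |<v, e_j>|^2 = 59/6.
Compute ||v||^2 = v·v = 10.
Deficit = 10 − 59/6 = 1/6 ≥ 0, confirming Bessel's inequality. (The deficit equals ||v − Σ <v,e_j> e_j||^2, the squared distance from v to span{e_j}.)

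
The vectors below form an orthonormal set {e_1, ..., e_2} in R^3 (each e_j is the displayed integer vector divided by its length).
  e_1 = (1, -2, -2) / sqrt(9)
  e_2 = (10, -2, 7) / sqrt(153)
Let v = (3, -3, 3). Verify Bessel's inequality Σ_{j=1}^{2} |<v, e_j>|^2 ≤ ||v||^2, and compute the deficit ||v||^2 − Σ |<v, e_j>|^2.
Σ |<v, e_j>|^2 = 378/17; ||v||^2 = 27; deficit = 81/17

Write each e_j = u_j / sqrt(<u_j, u_j>) where u_j is the displayed integer vector. Then <v, e_j> = <v, u_j> / sqrt(<u_j, u_j>), so |<v, e_j>|^2 = <v, u_j>^2 / <u_j, u_j>.
Coefficients: <v, e_1> = 3/sqrt(9), <v, e_2> = 57/sqrt(153).
Square and sum: Σ |<v, e_j>|^2 = 378/17.
Compute ||v||^2 = v·v = 27.
Deficit = 27 − 378/17 = 81/17 ≥ 0, confirming Bessel's inequality. (The deficit equals ||v − Σ <v,e_j> e_j||^2, the squared distance from v to span{e_j}.)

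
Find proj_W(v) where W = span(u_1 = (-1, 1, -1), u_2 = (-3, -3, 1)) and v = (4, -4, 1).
proj_W(v) = (47/14, -19/7, 41/14)

Set up U = [u_1 | ... | u_2] ∈ R^(3×2). The projector onto W = col(U) is P = U (U^T U)^(-1) U^T.
Compute U^T U =
  [3, -1]
  [-1, 19],
and U^T v = (-9, 1).
Solve U^T U · c = U^T v for the coefficients: c = (-85/28, -3/28). The projection is proj_W(v) = U c.
Check: (v - proj_W(v)) · u_1 = 0  (should be 0).
Check: (v - proj_W(v)) · u_2 = 0  (should be 0).
Result: proj_W(v) = (47/14, -19/7, 41/14).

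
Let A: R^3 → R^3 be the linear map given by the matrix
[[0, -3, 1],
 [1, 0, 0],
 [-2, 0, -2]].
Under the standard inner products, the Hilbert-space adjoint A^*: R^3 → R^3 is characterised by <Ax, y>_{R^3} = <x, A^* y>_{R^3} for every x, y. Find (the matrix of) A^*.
A^* = A^T =
[[0, 1, -2],
 [-3, 0, 0],
 [1, 0, -2]]

For real matrices with standard dot products, the defining identity <Ax, y> = <x, A^* y> gives (Ax)^T y = x^T (A^*) y, i.e. x^T A^T y = x^T (A^*) y. Since this holds for all x, y, we must have A^* = A^T. Therefore
A^* =
[[0, 1, -2],
 [-3, 0, 0],
 [1, 0, -2]].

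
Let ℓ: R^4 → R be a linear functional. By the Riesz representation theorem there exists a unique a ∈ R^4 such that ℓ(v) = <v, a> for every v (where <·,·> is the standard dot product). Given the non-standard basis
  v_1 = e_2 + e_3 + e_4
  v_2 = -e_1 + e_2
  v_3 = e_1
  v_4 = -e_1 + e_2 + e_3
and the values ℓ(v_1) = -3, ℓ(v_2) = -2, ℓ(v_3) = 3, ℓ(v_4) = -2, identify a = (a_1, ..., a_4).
a = (3, 1, 0, -4)

Write a = (a_1, ..., a_4) in the standard basis. For each basis vector v_i, ℓ(v_i) = <v_i, a> is a linear equation in the a_j's. Collect the n equations into a matrix system V a = ℓ, where row i of V is v_i (expressed in the standard basis). Since V is invertible (lower-triangular with 1s on the diagonal, up to permutation), solve by back-substitution:
  V =
[[0, 1, 1, 1],
 [-1, 1, 0, 0],
 [1, 0, 0, 0],
 [-1, 1, 1, 0]]
  V a = (-3, -2, 3, -2)
Solving gives a = (3, 1, 0, -4).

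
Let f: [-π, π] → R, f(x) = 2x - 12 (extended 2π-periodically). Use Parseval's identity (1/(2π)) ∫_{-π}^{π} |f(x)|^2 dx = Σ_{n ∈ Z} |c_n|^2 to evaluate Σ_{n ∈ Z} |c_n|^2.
Σ |c_n|^2 = 4π^2/3 + 144

Expand and integrate term by term over [-π, π]:
  ∫ (2x)^2 dx = 4·(2π^3/3); ∫ 2·2·(-12)·x dx = 0 (odd integrand); ∫ (-12)^2 dx = 144·2π.
So (1/(2π)) ∫_{-π}^{π} (2x - 12)^2 dx = 4π^2/3 + 144 = 4π^2/3 + 144.
Parseval ⇒ Σ |c_n|^2 = 4π^2/3 + 144.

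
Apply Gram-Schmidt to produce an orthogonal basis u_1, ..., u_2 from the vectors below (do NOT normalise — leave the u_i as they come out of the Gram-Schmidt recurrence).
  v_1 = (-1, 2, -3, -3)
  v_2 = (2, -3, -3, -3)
Orthogonal basis:
  u_1 = (-1, 2, -3, -3)
  u_2 = (56/23, -89/23, -39/23, -39/23)

Apply the Gram-Schmidt recurrence
  u_1 = v_1
  u_i = v_i − Σ_{j<i} ((v_i · u_j) / (u_j · u_j)) · u_j.

Step by step this gives:
  u_1 = (-1, 2, -3, -3)
  u_2 = (56/23, -89/23, -39/23, -39/23)

Orthogonality check:
  u_2 · u_1 = 0 (should be 0)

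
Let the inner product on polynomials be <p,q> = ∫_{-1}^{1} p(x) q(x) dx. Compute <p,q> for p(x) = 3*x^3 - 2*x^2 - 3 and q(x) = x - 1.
<p,q> = 128/15

Expand the product: p(x)·q(x) = 3*x^4 - 5*x^3 + 2*x^2 - 3*x + 3.
∫_{-1}^{1} of each monomial x^k gives [2/(k+1) if k even, 0 if k odd]. Integrating term-by-term (or equivalently evaluating the antiderivative F(x) = 3*x^5/5 - 5*x^4/4 + 2*x^3/3 - 3*x^2/2 + 3*x at the endpoints):
  F(1) − F(−1) = 91/60 − (-421/60) = 128/15.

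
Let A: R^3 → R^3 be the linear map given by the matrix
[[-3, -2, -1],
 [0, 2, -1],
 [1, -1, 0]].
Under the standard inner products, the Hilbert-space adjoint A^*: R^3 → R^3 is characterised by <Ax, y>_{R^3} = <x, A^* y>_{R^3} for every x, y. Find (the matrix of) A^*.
A^* = A^T =
[[-3, 0, 1],
 [-2, 2, -1],
 [-1, -1, 0]]

For real matrices with standard dot products, the defining identity <Ax, y> = <x, A^* y> gives (Ax)^T y = x^T (A^*) y, i.e. x^T A^T y = x^T (A^*) y. Since this holds for all x, y, we must have A^* = A^T. Therefore
A^* =
[[-3, 0, 1],
 [-2, 2, -1],
 [-1, -1, 0]].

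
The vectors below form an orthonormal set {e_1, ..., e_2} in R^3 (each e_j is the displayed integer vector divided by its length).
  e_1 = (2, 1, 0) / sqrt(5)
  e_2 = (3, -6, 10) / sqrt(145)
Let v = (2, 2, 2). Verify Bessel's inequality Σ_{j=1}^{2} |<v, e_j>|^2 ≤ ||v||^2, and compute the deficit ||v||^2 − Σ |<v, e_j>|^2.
Σ |<v, e_j>|^2 = 248/29; ||v||^2 = 12; deficit = 100/29

Write each e_j = u_j / sqrt(<u_j, u_j>) where u_j is the displayed integer vector. Then <v, e_j> = <v, u_j> / sqrt(<u_j, u_j>), so |<v, e_j>|^2 = <v, u_j>^2 / <u_j, u_j>.
Coefficients: <v, e_1> = 6/sqrt(5), <v, e_2> = 14/sqrt(145).
Square and sum: Σ |<v, e_j>|^2 = 248/29.
Compute ||v||^2 = v·v = 12.
Deficit = 12 − 248/29 = 100/29 ≥ 0, confirming Bessel's inequality. (The deficit equals ||v − Σ <v,e_j> e_j||^2, the squared distance from v to span{e_j}.)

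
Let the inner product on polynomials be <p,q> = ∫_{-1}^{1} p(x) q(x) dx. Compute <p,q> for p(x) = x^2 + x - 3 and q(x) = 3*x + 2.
<p,q> = -26/3

Expand the product: p(x)·q(x) = 3*x^3 + 5*x^2 - 7*x - 6.
∫_{-1}^{1} of each monomial x^k gives [2/(k+1) if k even, 0 if k odd]. Integrating term-by-term (or equivalently evaluating the antiderivative F(x) = 3*x^4/4 + 5*x^3/3 - 7*x^2/2 - 6*x at the endpoints):
  F(1) − F(−1) = -85/12 − (19/12) = -26/3.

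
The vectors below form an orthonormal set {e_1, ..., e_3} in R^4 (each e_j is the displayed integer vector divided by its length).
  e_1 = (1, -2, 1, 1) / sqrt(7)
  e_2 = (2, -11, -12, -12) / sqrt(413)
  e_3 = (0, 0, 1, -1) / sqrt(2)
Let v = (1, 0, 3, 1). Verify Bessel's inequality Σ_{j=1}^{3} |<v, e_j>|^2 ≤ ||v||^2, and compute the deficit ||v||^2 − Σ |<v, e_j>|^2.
Σ |<v, e_j>|^2 = 631/59; ||v||^2 = 11; deficit = 18/59

Write each e_j = u_j / sqrt(<u_j, u_j>) where u_j is the displayed integer vector. Then <v, e_j> = <v, u_j> / sqrt(<u_j, u_j>), so |<v, e_j>|^2 = <v, u_j>^2 / <u_j, u_j>.
Coefficients: <v, e_1> = 5/sqrt(7), <v, e_2> = -46/sqrt(413), <v, e_3> = 2/sqrt(2).
Square and sum: Σ |<v, e_j>|^2 = 631/59.
Compute ||v||^2 = v·v = 11.
Deficit = 11 − 631/59 = 18/59 ≥ 0, confirming Bessel's inequality. (The deficit equals ||v − Σ <v,e_j> e_j||^2, the squared distance from v to span{e_j}.)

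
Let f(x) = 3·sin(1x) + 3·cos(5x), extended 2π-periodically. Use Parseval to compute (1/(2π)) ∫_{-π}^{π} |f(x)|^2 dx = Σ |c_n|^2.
Σ |c_n|^2 = 9

Expand |f|^2 and use orthogonality of {sin(nx), cos(mx)} on [-π, π]:
  ∫_{-π}^{π} sin(nx)^2 dx = π, ∫ cos(mx)^2 dx = π, and cross terms integrate to 0.
So ∫_{-π}^{π} f(x)^2 dx = 3^2 · π + 3^2 · π = (9 + 9)π.
Divide by 2π: (9 + 9)/2 = 9.
By Parseval, this equals Σ |c_n|^2.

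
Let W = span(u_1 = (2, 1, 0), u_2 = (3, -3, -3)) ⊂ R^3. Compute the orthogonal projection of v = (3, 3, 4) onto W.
proj_W(v) = (33/14, 30/7, 29/14)

Set up U = [u_1 | ... | u_2] ∈ R^(3×2). The projector onto W = col(U) is P = U (U^T U)^(-1) U^T.
Compute U^T U =
  [5, 3]
  [3, 27],
and U^T v = (9, -12).
Solve U^T U · c = U^T v for the coefficients: c = (31/14, -29/42). The projection is proj_W(v) = U c.
Check: (v - proj_W(v)) · u_1 = 0  (should be 0).
Check: (v - proj_W(v)) · u_2 = 0  (should be 0).
Result: proj_W(v) = (33/14, 30/7, 29/14).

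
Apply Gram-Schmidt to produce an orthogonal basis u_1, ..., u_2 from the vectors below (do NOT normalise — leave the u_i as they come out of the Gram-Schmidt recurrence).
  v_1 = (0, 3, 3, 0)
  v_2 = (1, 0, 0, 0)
Orthogonal basis:
  u_1 = (0, 3, 3, 0)
  u_2 = (1, 0, 0, 0)

Apply the Gram-Schmidt recurrence
  u_1 = v_1
  u_i = v_i − Σ_{j<i} ((v_i · u_j) / (u_j · u_j)) · u_j.

Step by step this gives:
  u_1 = (0, 3, 3, 0)
  u_2 = (1, 0, 0, 0)

Orthogonality check:
  u_2 · u_1 = 0 (should be 0)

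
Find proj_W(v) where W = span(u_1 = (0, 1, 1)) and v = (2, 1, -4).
proj_W(v) = (0, -3/2, -3/2)

Set up U = [u_1 | ... | u_1] ∈ R^(3×1). The projector onto W = col(U) is P = U (U^T U)^(-1) U^T.
Compute U^T U =
  [2],
and U^T v = (-3).
Solve U^T U · c = U^T v for the coefficients: c = (-3/2). The projection is proj_W(v) = U c.
Check: (v - proj_W(v)) · u_1 = 0  (should be 0).
Result: proj_W(v) = (0, -3/2, -3/2).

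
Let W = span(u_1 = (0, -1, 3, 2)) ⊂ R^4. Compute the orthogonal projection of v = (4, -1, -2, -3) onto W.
proj_W(v) = (0, 11/14, -33/14, -11/7)

Set up U = [u_1 | ... | u_1] ∈ R^(4×1). The projector onto W = col(U) is P = U (U^T U)^(-1) U^T.
Compute U^T U =
  [14],
and U^T v = (-11).
Solve U^T U · c = U^T v for the coefficients: c = (-11/14). The projection is proj_W(v) = U c.
Check: (v - proj_W(v)) · u_1 = 0  (should be 0).
Result: proj_W(v) = (0, 11/14, -33/14, -11/7).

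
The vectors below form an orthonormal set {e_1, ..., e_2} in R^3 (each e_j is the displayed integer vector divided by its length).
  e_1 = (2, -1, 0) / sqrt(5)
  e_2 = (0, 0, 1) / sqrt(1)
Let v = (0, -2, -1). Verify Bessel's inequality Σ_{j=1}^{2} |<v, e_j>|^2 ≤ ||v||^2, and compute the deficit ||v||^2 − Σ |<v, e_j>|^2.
Σ |<v, e_j>|^2 = 9/5; ||v||^2 = 5; deficit = 16/5

Write each e_j = u_j / sqrt(<u_j, u_j>) where u_j is the displayed integer vector. Then <v, e_j> = <v, u_j> / sqrt(<u_j, u_j>), so |<v, e_j>|^2 = <v, u_j>^2 / <u_j, u_j>.
Coefficients: <v, e_1> = 2/sqrt(5), <v, e_2> = -1/sqrt(1).
Square and sum: Σ |<v, e_j>|^2 = 9/5.
Compute ||v||^2 = v·v = 5.
Deficit = 5 − 9/5 = 16/5 ≥ 0, confirming Bessel's inequality. (The deficit equals ||v − Σ <v,e_j> e_j||^2, the squared distance from v to span{e_j}.)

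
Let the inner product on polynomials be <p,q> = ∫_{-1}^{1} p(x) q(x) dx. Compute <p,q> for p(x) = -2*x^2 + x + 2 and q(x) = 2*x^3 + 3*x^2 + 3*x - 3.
<p,q> = -18/5

Expand the product: p(x)·q(x) = -4*x^5 - 4*x^4 + x^3 + 15*x^2 + 3*x - 6.
∫_{-1}^{1} of each monomial x^k gives [2/(k+1) if k even, 0 if k odd]. Integrating term-by-term (or equivalently evaluating the antiderivative F(x) = -2*x^6/3 - 4*x^5/5 + x^4/4 + 5*x^3 + 3*x^2/2 - 6*x at the endpoints):
  F(1) − F(−1) = -43/60 − (173/60) = -18/5.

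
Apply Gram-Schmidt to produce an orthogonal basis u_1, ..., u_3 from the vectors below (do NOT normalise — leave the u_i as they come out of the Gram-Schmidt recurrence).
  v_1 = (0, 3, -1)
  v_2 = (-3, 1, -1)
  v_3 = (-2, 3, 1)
Orthogonal basis:
  u_1 = (0, 3, -1)
  u_2 = (-3, -1/5, -3/5)
  u_3 = (-22/47, 33/47, 99/47)

Apply the Gram-Schmidt recurrence
  u_1 = v_1
  u_i = v_i − Σ_{j<i} ((v_i · u_j) / (u_j · u_j)) · u_j.

Step by step this gives:
  u_1 = (0, 3, -1)
  u_2 = (-3, -1/5, -3/5)
  u_3 = (-22/47, 33/47, 99/47)

Orthogonality check:
  u_2 · u_1 = 0 (should be 0)
  u_3 · u_1 = 0 (should be 0)
  u_3 · u_2 = 0 (should be 0)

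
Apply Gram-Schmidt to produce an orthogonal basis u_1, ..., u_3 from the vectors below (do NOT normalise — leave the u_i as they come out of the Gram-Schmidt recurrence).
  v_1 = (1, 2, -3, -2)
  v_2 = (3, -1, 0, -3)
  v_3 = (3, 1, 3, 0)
Orthogonal basis:
  u_1 = (1, 2, -3, -2)
  u_2 = (47/18, -16/9, 7/6, -20/9)
  u_3 = (495/293, 729/293, 483/293, 252/293)

Apply the Gram-Schmidt recurrence
  u_1 = v_1
  u_i = v_i − Σ_{j<i} ((v_i · u_j) / (u_j · u_j)) · u_j.

Step by step this gives:
  u_1 = (1, 2, -3, -2)
  u_2 = (47/18, -16/9, 7/6, -20/9)
  u_3 = (495/293, 729/293, 483/293, 252/293)

Orthogonality check:
  u_2 · u_1 = 0 (should be 0)
  u_3 · u_1 = 0 (should be 0)
  u_3 · u_2 = 0 (should be 0)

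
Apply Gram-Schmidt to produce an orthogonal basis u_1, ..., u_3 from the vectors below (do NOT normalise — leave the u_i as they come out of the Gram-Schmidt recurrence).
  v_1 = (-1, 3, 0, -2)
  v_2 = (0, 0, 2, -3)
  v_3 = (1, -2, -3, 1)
Orthogonal basis:
  u_1 = (-1, 3, 0, -2)
  u_2 = (3/7, -9/7, 2, -15/7)
  u_3 = (83/146, -103/146, -147/73, -98/73)

Apply the Gram-Schmidt recurrence
  u_1 = v_1
  u_i = v_i − Σ_{j<i} ((v_i · u_j) / (u_j · u_j)) · u_j.

Step by step this gives:
  u_1 = (-1, 3, 0, -2)
  u_2 = (3/7, -9/7, 2, -15/7)
  u_3 = (83/146, -103/146, -147/73, -98/73)

Orthogonality check:
  u_2 · u_1 = 0 (should be 0)
  u_3 · u_1 = 0 (should be 0)
  u_3 · u_2 = 0 (should be 0)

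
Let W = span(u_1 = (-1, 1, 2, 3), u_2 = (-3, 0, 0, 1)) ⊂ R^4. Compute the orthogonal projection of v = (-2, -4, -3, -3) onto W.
proj_W(v) = (-253/114, -94/57, -188/57, -139/38)

Set up U = [u_1 | ... | u_2] ∈ R^(4×2). The projector onto W = col(U) is P = U (U^T U)^(-1) U^T.
Compute U^T U =
  [15, 6]
  [6, 10],
and U^T v = (-17, 3).
Solve U^T U · c = U^T v for the coefficients: c = (-94/57, 49/38). The projection is proj_W(v) = U c.
Check: (v - proj_W(v)) · u_1 = 0  (should be 0).
Check: (v - proj_W(v)) · u_2 = 0  (should be 0).
Result: proj_W(v) = (-253/114, -94/57, -188/57, -139/38).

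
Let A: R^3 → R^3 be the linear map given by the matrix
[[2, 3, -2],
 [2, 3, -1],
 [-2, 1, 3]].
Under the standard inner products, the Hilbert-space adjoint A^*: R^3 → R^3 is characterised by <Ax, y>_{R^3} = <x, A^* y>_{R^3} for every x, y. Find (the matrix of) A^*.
A^* = A^T =
[[2, 2, -2],
 [3, 3, 1],
 [-2, -1, 3]]

For real matrices with standard dot products, the defining identity <Ax, y> = <x, A^* y> gives (Ax)^T y = x^T (A^*) y, i.e. x^T A^T y = x^T (A^*) y. Since this holds for all x, y, we must have A^* = A^T. Therefore
A^* =
[[2, 2, -2],
 [3, 3, 1],
 [-2, -1, 3]].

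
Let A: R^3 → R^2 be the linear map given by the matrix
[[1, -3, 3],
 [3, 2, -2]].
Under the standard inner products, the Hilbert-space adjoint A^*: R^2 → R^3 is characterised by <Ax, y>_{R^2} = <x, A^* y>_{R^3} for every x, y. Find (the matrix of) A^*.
A^* = A^T =
[[1, 3],
 [-3, 2],
 [3, -2]]

For real matrices with standard dot products, the defining identity <Ax, y> = <x, A^* y> gives (Ax)^T y = x^T (A^*) y, i.e. x^T A^T y = x^T (A^*) y. Since this holds for all x, y, we must have A^* = A^T. Therefore
A^* =
[[1, 3],
 [-3, 2],
 [3, -2]].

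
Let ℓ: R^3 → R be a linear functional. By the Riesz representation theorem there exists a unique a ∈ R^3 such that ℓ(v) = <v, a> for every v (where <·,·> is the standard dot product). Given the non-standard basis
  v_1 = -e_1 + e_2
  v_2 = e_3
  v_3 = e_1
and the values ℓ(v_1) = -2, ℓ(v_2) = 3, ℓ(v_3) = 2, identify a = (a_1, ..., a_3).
a = (2, 0, 3)

Write a = (a_1, ..., a_3) in the standard basis. For each basis vector v_i, ℓ(v_i) = <v_i, a> is a linear equation in the a_j's. Collect the n equations into a matrix system V a = ℓ, where row i of V is v_i (expressed in the standard basis). Since V is invertible (lower-triangular with 1s on the diagonal, up to permutation), solve by back-substitution:
  V =
[[-1, 1, 0],
 [0, 0, 1],
 [1, 0, 0]]
  V a = (-2, 3, 2)
Solving gives a = (2, 0, 3).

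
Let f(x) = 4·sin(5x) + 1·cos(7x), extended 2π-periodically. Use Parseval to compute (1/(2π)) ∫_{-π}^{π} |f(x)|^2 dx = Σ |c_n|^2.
Σ |c_n|^2 = 17/2

Expand |f|^2 and use orthogonality of {sin(nx), cos(mx)} on [-π, π]:
  ∫_{-π}^{π} sin(nx)^2 dx = π, ∫ cos(mx)^2 dx = π, and cross terms integrate to 0.
So ∫_{-π}^{π} f(x)^2 dx = 4^2 · π + 1^2 · π = (16 + 1)π.
Divide by 2π: (16 + 1)/2 = 17/2.
By Parseval, this equals Σ |c_n|^2.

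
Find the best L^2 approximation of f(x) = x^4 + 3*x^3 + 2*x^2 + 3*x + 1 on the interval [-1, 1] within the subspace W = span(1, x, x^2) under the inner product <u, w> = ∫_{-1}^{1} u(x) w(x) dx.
g(x) = 20*x^2/7 + 24*x/5 + 32/35

The best approximation g ∈ W is the orthogonal projection of f onto W. Writing g = a_0 + a_1 x + a_2 x^2, the coefficients solve the normal equations G · a = b where
  G_{ij} = <φ_i, φ_j> and b_i = <f, φ_i>, with φ_0 = 1, φ_1 = x, φ_2 = x^2.
G =
  [2, 0, 2/3]
  [0, 2/3, 0]
  [2/3, 0, 2/5],
b = (56/15, 16/5, 184/105).
Solving gives a_0 = 32/35, a_1 = 24/5, a_2 = 20/7, so
  g(x) = 20*x^2/7 + 24*x/5 + 32/35.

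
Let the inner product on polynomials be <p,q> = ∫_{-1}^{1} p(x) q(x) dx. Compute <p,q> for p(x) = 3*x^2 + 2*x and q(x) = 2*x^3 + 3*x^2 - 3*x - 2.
<p,q> = -14/5

Expand the product: p(x)·q(x) = 6*x^5 + 13*x^4 - 3*x^3 - 12*x^2 - 4*x.
∫_{-1}^{1} of each monomial x^k gives [2/(k+1) if k even, 0 if k odd]. Integrating term-by-term (or equivalently evaluating the antiderivative F(x) = x^6 + 13*x^5/5 - 3*x^4/4 - 4*x^3 - 2*x^2 at the endpoints):
  F(1) − F(−1) = -63/20 − (-7/20) = -14/5.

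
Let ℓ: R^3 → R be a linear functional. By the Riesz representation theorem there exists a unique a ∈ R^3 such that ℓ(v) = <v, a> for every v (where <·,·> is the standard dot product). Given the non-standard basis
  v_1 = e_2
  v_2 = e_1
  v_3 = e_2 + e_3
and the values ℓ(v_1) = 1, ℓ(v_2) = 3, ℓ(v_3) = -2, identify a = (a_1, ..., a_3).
a = (3, 1, -3)

Write a = (a_1, ..., a_3) in the standard basis. For each basis vector v_i, ℓ(v_i) = <v_i, a> is a linear equation in the a_j's. Collect the n equations into a matrix system V a = ℓ, where row i of V is v_i (expressed in the standard basis). Since V is invertible (lower-triangular with 1s on the diagonal, up to permutation), solve by back-substitution:
  V =
[[0, 1, 0],
 [1, 0, 0],
 [0, 1, 1]]
  V a = (1, 3, -2)
Solving gives a = (3, 1, -3).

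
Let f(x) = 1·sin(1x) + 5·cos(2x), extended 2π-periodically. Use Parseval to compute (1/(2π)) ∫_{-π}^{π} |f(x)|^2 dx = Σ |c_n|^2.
Σ |c_n|^2 = 13

Expand |f|^2 and use orthogonality of {sin(nx), cos(mx)} on [-π, π]:
  ∫_{-π}^{π} sin(nx)^2 dx = π, ∫ cos(mx)^2 dx = π, and cross terms integrate to 0.
So ∫_{-π}^{π} f(x)^2 dx = 1^2 · π + 5^2 · π = (1 + 25)π.
Divide by 2π: (1 + 25)/2 = 13.
By Parseval, this equals Σ |c_n|^2.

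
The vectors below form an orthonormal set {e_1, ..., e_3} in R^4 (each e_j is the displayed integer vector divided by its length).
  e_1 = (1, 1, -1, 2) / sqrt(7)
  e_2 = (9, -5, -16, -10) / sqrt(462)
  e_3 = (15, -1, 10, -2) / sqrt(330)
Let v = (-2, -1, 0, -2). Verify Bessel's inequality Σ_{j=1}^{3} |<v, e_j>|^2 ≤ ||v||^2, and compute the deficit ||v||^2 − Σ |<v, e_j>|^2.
Σ |<v, e_j>|^2 = 9; ||v||^2 = 9; deficit = 0

Write each e_j = u_j / sqrt(<u_j, u_j>) where u_j is the displayed integer vector. Then <v, e_j> = <v, u_j> / sqrt(<u_j, u_j>), so |<v, e_j>|^2 = <v, u_j>^2 / <u_j, u_j>.
Coefficients: <v, e_1> = -7/sqrt(7), <v, e_2> = 7/sqrt(462), <v, e_3> = -25/sqrt(330).
Square and sum: Σ |<v, e_j>|^2 = 9.
Compute ||v||^2 = v·v = 9.
Deficit = 9 − 9 = 0 ≥ 0, confirming Bessel's inequality. (The deficit equals ||v − Σ <v,e_j> e_j||^2, the squared distance from v to span{e_j}.)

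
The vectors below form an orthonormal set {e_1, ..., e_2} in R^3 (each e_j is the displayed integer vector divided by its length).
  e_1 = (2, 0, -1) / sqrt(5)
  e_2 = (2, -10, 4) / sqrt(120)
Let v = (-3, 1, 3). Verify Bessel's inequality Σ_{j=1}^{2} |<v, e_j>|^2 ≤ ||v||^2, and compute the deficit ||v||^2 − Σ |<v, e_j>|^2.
Σ |<v, e_j>|^2 = 49/3; ||v||^2 = 19; deficit = 8/3

Write each e_j = u_j / sqrt(<u_j, u_j>) where u_j is the displayed integer vector. Then <v, e_j> = <v, u_j> / sqrt(<u_j, u_j>), so |<v, e_j>|^2 = <v, u_j>^2 / <u_j, u_j>.
Coefficients: <v, e_1> = -9/sqrt(5), <v, e_2> = -4/sqrt(120).
Square and sum: Σ |<v, e_j>|^2 = 49/3.
Compute ||v||^2 = v·v = 19.
Deficit = 19 − 49/3 = 8/3 ≥ 0, confirming Bessel's inequality. (The deficit equals ||v − Σ <v,e_j> e_j||^2, the squared distance from v to span{e_j}.)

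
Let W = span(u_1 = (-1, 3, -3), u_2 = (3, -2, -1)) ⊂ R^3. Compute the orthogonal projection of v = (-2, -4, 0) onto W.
proj_W(v) = (31/115, -34/23, 203/115)

Set up U = [u_1 | ... | u_2] ∈ R^(3×2). The projector onto W = col(U) is P = U (U^T U)^(-1) U^T.
Compute U^T U =
  [19, -6]
  [-6, 14],
and U^T v = (-10, 2).
Solve U^T U · c = U^T v for the coefficients: c = (-64/115, -11/115). The projection is proj_W(v) = U c.
Check: (v - proj_W(v)) · u_1 = 0  (should be 0).
Check: (v - proj_W(v)) · u_2 = 0  (should be 0).
Result: proj_W(v) = (31/115, -34/23, 203/115).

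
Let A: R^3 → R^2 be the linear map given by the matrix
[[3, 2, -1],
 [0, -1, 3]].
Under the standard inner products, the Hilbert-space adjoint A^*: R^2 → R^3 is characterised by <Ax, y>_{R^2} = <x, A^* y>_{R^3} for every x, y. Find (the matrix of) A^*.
A^* = A^T =
[[3, 0],
 [2, -1],
 [-1, 3]]

For real matrices with standard dot products, the defining identity <Ax, y> = <x, A^* y> gives (Ax)^T y = x^T (A^*) y, i.e. x^T A^T y = x^T (A^*) y. Since this holds for all x, y, we must have A^* = A^T. Therefore
A^* =
[[3, 0],
 [2, -1],
 [-1, 3]].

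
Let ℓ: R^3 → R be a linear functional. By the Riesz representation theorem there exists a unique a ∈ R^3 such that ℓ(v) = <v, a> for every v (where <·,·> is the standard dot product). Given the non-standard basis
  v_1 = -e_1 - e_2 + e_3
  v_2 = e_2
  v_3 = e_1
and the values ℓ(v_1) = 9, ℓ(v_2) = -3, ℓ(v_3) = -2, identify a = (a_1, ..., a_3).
a = (-2, -3, 4)

Write a = (a_1, ..., a_3) in the standard basis. For each basis vector v_i, ℓ(v_i) = <v_i, a> is a linear equation in the a_j's. Collect the n equations into a matrix system V a = ℓ, where row i of V is v_i (expressed in the standard basis). Since V is invertible (lower-triangular with 1s on the diagonal, up to permutation), solve by back-substitution:
  V =
[[-1, -1, 1],
 [0, 1, 0],
 [1, 0, 0]]
  V a = (9, -3, -2)
Solving gives a = (-2, -3, 4).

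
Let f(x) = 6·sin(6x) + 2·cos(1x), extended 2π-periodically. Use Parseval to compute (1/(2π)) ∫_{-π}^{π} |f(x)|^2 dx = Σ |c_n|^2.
Σ |c_n|^2 = 20

Expand |f|^2 and use orthogonality of {sin(nx), cos(mx)} on [-π, π]:
  ∫_{-π}^{π} sin(nx)^2 dx = π, ∫ cos(mx)^2 dx = π, and cross terms integrate to 0.
So ∫_{-π}^{π} f(x)^2 dx = 6^2 · π + 2^2 · π = (36 + 4)π.
Divide by 2π: (36 + 4)/2 = 20.
By Parseval, this equals Σ |c_n|^2.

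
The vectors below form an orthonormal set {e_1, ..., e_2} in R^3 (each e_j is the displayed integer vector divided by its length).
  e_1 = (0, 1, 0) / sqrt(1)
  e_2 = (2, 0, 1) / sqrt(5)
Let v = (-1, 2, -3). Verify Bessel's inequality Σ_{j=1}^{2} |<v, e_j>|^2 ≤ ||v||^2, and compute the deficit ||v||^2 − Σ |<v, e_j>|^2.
Σ |<v, e_j>|^2 = 9; ||v||^2 = 14; deficit = 5

Write each e_j = u_j / sqrt(<u_j, u_j>) where u_j is the displayed integer vector. Then <v, e_j> = <v, u_j> / sqrt(<u_j, u_j>), so |<v, e_j>|^2 = <v, u_j>^2 / <u_j, u_j>.
Coefficients: <v, e_1> = 2/sqrt(1), <v, e_2> = -5/sqrt(5).
Square and sum: Σ |<v, e_j>|^2 = 9.
Compute ||v||^2 = v·v = 14.
Deficit = 14 − 9 = 5 ≥ 0, confirming Bessel's inequality. (The deficit equals ||v − Σ <v,e_j> e_j||^2, the squared distance from v to span{e_j}.)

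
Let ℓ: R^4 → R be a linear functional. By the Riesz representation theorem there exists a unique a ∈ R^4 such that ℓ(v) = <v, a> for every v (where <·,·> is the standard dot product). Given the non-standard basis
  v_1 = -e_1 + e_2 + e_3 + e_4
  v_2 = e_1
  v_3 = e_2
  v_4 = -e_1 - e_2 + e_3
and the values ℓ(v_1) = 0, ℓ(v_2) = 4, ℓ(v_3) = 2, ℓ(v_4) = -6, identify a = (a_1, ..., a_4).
a = (4, 2, 0, 2)

Write a = (a_1, ..., a_4) in the standard basis. For each basis vector v_i, ℓ(v_i) = <v_i, a> is a linear equation in the a_j's. Collect the n equations into a matrix system V a = ℓ, where row i of V is v_i (expressed in the standard basis). Since V is invertible (lower-triangular with 1s on the diagonal, up to permutation), solve by back-substitution:
  V =
[[-1, 1, 1, 1],
 [1, 0, 0, 0],
 [0, 1, 0, 0],
 [-1, -1, 1, 0]]
  V a = (0, 4, 2, -6)
Solving gives a = (4, 2, 0, 2).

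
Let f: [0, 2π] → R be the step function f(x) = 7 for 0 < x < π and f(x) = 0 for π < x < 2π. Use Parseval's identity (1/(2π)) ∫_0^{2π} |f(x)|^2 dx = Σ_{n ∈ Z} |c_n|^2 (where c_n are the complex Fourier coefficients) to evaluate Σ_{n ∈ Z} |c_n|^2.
Σ |c_n|^2 = 49/2

Parseval equates the L^2 energy of f (normalised by 1/(2π)) with the ℓ^2 sum of its Fourier coefficients: (1/(2π)) ∫_0^{2π} |f|^2 = Σ |c_n|^2.
Compute the left side: (1/(2π)) [∫_0^π 7^2 dx + ∫_π^{2π} 0^2 dx] = (1/(2π)) · (49π + 0π) = (49 + 0)/2 = 49/2.
So Σ_{n ∈ Z} |c_n|^2 = 49/2.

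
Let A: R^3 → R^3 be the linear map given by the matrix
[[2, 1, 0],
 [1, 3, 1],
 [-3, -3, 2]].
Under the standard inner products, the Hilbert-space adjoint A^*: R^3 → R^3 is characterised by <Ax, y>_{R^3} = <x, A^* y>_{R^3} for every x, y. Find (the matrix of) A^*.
A^* = A^T =
[[2, 1, -3],
 [1, 3, -3],
 [0, 1, 2]]

For real matrices with standard dot products, the defining identity <Ax, y> = <x, A^* y> gives (Ax)^T y = x^T (A^*) y, i.e. x^T A^T y = x^T (A^*) y. Since this holds for all x, y, we must have A^* = A^T. Therefore
A^* =
[[2, 1, -3],
 [1, 3, -3],
 [0, 1, 2]].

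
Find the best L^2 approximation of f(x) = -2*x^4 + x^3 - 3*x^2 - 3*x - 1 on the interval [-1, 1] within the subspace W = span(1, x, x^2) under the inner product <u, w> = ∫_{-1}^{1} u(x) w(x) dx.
g(x) = -33*x^2/7 - 12*x/5 - 29/35

The best approximation g ∈ W is the orthogonal projection of f onto W. Writing g = a_0 + a_1 x + a_2 x^2, the coefficients solve the normal equations G · a = b where
  G_{ij} = <φ_i, φ_j> and b_i = <f, φ_i>, with φ_0 = 1, φ_1 = x, φ_2 = x^2.
G =
  [2, 0, 2/3]
  [0, 2/3, 0]
  [2/3, 0, 2/5],
b = (-24/5, -8/5, -256/105).
Solving gives a_0 = -29/35, a_1 = -12/5, a_2 = -33/7, so
  g(x) = -33*x^2/7 - 12*x/5 - 29/35.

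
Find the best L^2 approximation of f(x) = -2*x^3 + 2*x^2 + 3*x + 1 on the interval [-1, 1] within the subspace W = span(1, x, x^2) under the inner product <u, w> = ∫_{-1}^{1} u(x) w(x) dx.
g(x) = 2*x^2 + 9*x/5 + 1

The best approximation g ∈ W is the orthogonal projection of f onto W. Writing g = a_0 + a_1 x + a_2 x^2, the coefficients solve the normal equations G · a = b where
  G_{ij} = <φ_i, φ_j> and b_i = <f, φ_i>, with φ_0 = 1, φ_1 = x, φ_2 = x^2.
G =
  [2, 0, 2/3]
  [0, 2/3, 0]
  [2/3, 0, 2/5],
b = (10/3, 6/5, 22/15).
Solving gives a_0 = 1, a_1 = 9/5, a_2 = 2, so
  g(x) = 2*x^2 + 9*x/5 + 1.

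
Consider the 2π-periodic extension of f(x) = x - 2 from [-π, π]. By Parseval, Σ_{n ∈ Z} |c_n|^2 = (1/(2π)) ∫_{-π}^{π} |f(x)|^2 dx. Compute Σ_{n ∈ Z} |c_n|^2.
Σ |c_n|^2 = π^2/3 + 4

Expand and integrate term by term over [-π, π]:
  ∫ (x)^2 dx = 1·(2π^3/3); ∫ 2·1·(-2)·x dx = 0 (odd integrand); ∫ (-2)^2 dx = 4·2π.
So (1/(2π)) ∫_{-π}^{π} (x - 2)^2 dx = 1π^2/3 + 4 = π^2/3 + 4.
Parseval ⇒ Σ |c_n|^2 = π^2/3 + 4.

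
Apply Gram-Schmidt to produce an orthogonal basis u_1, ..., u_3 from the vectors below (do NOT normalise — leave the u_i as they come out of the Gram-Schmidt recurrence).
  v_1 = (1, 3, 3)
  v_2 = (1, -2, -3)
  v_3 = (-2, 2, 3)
Orthogonal basis:
  u_1 = (1, 3, 3)
  u_2 = (33/19, 4/19, -15/19)
  u_3 = (-9/70, 9/35, -3/14)

Apply the Gram-Schmidt recurrence
  u_1 = v_1
  u_i = v_i − Σ_{j<i} ((v_i · u_j) / (u_j · u_j)) · u_j.

Step by step this gives:
  u_1 = (1, 3, 3)
  u_2 = (33/19, 4/19, -15/19)
  u_3 = (-9/70, 9/35, -3/14)

Orthogonality check:
  u_2 · u_1 = 0 (should be 0)
  u_3 · u_1 = 0 (should be 0)
  u_3 · u_2 = 0 (should be 0)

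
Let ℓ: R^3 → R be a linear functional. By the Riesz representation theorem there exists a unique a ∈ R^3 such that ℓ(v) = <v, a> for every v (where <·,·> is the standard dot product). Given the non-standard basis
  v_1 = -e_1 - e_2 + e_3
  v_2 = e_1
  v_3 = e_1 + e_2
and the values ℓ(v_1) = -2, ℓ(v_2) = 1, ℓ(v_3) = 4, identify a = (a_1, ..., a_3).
a = (1, 3, 2)

Write a = (a_1, ..., a_3) in the standard basis. For each basis vector v_i, ℓ(v_i) = <v_i, a> is a linear equation in the a_j's. Collect the n equations into a matrix system V a = ℓ, where row i of V is v_i (expressed in the standard basis). Since V is invertible (lower-triangular with 1s on the diagonal, up to permutation), solve by back-substitution:
  V =
[[-1, -1, 1],
 [1, 0, 0],
 [1, 1, 0]]
  V a = (-2, 1, 4)
Solving gives a = (1, 3, 2).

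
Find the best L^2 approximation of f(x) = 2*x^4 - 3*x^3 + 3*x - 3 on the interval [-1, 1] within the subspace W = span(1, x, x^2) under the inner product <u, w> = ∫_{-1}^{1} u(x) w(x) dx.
g(x) = 12*x^2/7 + 6*x/5 - 111/35

The best approximation g ∈ W is the orthogonal projection of f onto W. Writing g = a_0 + a_1 x + a_2 x^2, the coefficients solve the normal equations G · a = b where
  G_{ij} = <φ_i, φ_j> and b_i = <f, φ_i>, with φ_0 = 1, φ_1 = x, φ_2 = x^2.
G =
  [2, 0, 2/3]
  [0, 2/3, 0]
  [2/3, 0, 2/5],
b = (-26/5, 4/5, -10/7).
Solving gives a_0 = -111/35, a_1 = 6/5, a_2 = 12/7, so
  g(x) = 12*x^2/7 + 6*x/5 - 111/35.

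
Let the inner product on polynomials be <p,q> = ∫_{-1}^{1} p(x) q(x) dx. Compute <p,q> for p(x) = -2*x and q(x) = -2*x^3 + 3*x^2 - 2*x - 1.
<p,q> = 64/15

Expand the product: p(x)·q(x) = 4*x^4 - 6*x^3 + 4*x^2 + 2*x.
∫_{-1}^{1} of each monomial x^k gives [2/(k+1) if k even, 0 if k odd]. Integrating term-by-term (or equivalently evaluating the antiderivative F(x) = 4*x^5/5 - 3*x^4/2 + 4*x^3/3 + x^2 at the endpoints):
  F(1) − F(−1) = 49/30 − (-79/30) = 64/15.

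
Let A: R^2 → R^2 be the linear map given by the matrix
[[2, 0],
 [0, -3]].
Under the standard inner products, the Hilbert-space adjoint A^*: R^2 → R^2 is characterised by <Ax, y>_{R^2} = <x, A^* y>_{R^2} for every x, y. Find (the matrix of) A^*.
A^* = A^T =
[[2, 0],
 [0, -3]]

For real matrices with standard dot products, the defining identity <Ax, y> = <x, A^* y> gives (Ax)^T y = x^T (A^*) y, i.e. x^T A^T y = x^T (A^*) y. Since this holds for all x, y, we must have A^* = A^T. Therefore
A^* =
[[2, 0],
 [0, -3]].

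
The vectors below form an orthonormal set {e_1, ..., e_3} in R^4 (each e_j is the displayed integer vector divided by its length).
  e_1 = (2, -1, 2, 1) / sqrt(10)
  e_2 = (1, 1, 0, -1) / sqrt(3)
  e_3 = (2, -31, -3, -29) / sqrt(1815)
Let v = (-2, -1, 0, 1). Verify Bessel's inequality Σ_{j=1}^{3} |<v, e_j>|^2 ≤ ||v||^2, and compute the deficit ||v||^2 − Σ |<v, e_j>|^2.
Σ |<v, e_j>|^2 = 694/121; ||v||^2 = 6; deficit = 32/121

Write each e_j = u_j / sqrt(<u_j, u_j>) where u_j is the displayed integer vector. Then <v, e_j> = <v, u_j> / sqrt(<u_j, u_j>), so |<v, e_j>|^2 = <v, u_j>^2 / <u_j, u_j>.
Coefficients: <v, e_1> = -2/sqrt(10), <v, e_2> = -4/sqrt(3), <v, e_3> = -2/sqrt(1815).
Square and sum: Σ |<v, e_j>|^2 = 694/121.
Compute ||v||^2 = v·v = 6.
Deficit = 6 − 694/121 = 32/121 ≥ 0, confirming Bessel's inequality. (The deficit equals ||v − Σ <v,e_j> e_j||^2, the squared distance from v to span{e_j}.)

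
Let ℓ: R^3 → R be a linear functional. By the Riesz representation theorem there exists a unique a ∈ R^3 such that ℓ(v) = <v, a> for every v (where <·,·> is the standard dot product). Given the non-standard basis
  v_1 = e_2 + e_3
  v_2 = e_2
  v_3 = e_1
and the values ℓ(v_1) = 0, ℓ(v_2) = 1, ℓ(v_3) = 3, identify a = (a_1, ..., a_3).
a = (3, 1, -1)

Write a = (a_1, ..., a_3) in the standard basis. For each basis vector v_i, ℓ(v_i) = <v_i, a> is a linear equation in the a_j's. Collect the n equations into a matrix system V a = ℓ, where row i of V is v_i (expressed in the standard basis). Since V is invertible (lower-triangular with 1s on the diagonal, up to permutation), solve by back-substitution:
  V =
[[0, 1, 1],
 [0, 1, 0],
 [1, 0, 0]]
  V a = (0, 1, 3)
Solving gives a = (3, 1, -1).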